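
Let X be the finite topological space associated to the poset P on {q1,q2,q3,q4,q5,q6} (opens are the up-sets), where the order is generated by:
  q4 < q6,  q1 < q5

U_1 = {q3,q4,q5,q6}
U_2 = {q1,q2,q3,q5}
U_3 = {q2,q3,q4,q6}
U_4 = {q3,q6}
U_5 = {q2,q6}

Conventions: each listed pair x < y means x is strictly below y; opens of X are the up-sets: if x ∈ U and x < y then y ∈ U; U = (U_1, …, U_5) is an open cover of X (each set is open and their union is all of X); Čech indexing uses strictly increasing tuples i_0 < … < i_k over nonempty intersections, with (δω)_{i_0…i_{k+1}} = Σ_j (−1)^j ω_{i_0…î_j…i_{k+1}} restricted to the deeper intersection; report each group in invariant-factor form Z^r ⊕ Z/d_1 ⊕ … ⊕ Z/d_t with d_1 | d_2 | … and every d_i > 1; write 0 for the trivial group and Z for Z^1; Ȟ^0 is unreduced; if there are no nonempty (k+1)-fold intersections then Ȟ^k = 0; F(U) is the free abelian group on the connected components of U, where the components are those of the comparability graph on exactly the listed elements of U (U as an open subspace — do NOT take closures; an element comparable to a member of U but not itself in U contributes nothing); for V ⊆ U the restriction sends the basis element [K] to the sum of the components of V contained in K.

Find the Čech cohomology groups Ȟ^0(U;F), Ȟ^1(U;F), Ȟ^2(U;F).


Ȟ^0 ≅ Z^4; Ȟ^1 ≅ 0; Ȟ^2 ≅ 0

intersection data:
  U12={q3,q5} U13={q3,q4,q6} U14={q3,q6} U15={q6} U23={q2,q3} U24={q3} U25={q2} U34={q3,q6} U35={q2,q6} U45={q6}
  U123={q3} U124={q3} U134={q3,q6} U135={q6} U145={q6} U234={q3} U235={q2} U345={q6}
  U1234={q3} U1345={q6}
components per intersection:
  U1: {q3} {q4,q6} {q5}
  U2: {q1,q5} {q2} {q3}
  U3: {q2} {q3} {q4,q6}
  U4: {q3} {q6}
  U5: {q2} {q6}
  U12: {q3} {q5}
  U13: {q3} {q4,q6}
  U14: {q3} {q6}
  U15: {q6}
  U23: {q2} {q3}
  U24: {q3}
  U25: {q2}
  U34: {q3} {q6}
  U35: {q2} {q6}
  U45: {q6}
  U123: {q3}
  U124: {q3}
  U134: {q3} {q6}
  U135: {q6}
  U145: {q6}
  U234: {q3}
  U235: {q2}
  U345: {q6}
  U1234: {q3}
  U1345: {q6}
C dims 13,16,9,2; δ0: rk 9, SNF 1^9; δ1: rk 7, SNF 1^7; δ2: rk 2, SNF 1^2
Ȟ^0 = (13 − 9) − 0 = 4, so Ȟ^0 ≅ Z^4
Ȟ^1 = (16 − 7) − 9 = 0, so Ȟ^1 ≅ 0
Ȟ^2 = (9 − 2) − 7 = 0, so Ȟ^2 ≅ 0


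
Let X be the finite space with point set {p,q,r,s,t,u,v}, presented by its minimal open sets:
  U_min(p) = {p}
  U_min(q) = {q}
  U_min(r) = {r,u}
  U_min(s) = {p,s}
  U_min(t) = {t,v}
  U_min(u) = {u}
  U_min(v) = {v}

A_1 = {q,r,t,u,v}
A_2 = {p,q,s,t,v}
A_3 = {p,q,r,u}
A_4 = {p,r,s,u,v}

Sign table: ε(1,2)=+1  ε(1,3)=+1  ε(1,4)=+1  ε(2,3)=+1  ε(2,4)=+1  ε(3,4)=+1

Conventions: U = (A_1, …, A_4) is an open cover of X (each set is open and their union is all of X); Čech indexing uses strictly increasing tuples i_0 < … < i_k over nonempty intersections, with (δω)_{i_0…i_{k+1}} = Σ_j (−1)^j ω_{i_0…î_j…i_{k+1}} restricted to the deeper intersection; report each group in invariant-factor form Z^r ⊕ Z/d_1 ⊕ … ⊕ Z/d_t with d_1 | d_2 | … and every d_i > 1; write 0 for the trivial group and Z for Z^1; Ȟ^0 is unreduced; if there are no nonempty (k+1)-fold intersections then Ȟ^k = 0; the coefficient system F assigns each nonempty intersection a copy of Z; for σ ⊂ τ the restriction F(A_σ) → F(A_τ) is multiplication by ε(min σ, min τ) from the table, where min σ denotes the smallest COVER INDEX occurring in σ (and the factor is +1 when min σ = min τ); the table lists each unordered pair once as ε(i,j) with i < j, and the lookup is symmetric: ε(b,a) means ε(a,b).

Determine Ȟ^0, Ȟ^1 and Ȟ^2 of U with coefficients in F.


Ȟ^0(U;F) ≅ Z; Ȟ^1(U;F) ≅ 0; Ȟ^2(U;F) ≅ Z

nonempty overlaps:
  A12={q,t,v} A13={q,r,u} A14={r,u,v} A23={p,q} A24={p,s,v} A34={p,r,u}
  A123={q} A124={v} A134={r,u} A234={p}
C dims 4,6,4; δ0: rk 3, SNF 1^3; δ1: rk 3, SNF 1^3
degree 0: 4−3−0 = 1 → Ȟ^0 ≅ Z
degree 1: 6−3−3 = 0 → Ȟ^1 ≅ 0
degree 2: 4−0−3 = 1 → Ȟ^2 ≅ Z


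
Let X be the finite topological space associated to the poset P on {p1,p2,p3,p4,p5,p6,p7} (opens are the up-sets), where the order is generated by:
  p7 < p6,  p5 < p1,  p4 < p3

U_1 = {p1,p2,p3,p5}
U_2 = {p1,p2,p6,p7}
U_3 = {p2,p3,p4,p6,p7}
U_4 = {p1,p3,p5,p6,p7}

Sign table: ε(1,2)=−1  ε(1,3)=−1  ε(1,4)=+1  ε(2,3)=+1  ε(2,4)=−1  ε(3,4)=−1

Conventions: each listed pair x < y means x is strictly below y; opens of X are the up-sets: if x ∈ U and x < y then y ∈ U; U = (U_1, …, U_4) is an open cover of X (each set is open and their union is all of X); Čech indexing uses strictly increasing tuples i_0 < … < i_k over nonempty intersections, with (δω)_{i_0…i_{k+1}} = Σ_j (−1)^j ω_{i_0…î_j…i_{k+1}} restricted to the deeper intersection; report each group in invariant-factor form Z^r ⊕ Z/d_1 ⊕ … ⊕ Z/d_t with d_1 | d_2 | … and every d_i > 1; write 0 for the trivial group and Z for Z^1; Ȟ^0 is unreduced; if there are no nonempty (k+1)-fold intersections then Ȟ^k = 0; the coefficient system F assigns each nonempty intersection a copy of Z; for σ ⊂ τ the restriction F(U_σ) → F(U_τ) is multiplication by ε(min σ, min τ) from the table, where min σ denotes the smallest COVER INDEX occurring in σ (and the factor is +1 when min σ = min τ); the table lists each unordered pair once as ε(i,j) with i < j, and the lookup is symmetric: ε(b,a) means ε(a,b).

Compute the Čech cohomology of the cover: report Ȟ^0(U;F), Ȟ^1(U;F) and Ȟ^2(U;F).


Ȟ^0 ≅ Z; Ȟ^1 ≅ 0; Ȟ^2 ≅ Z

nonempty intersections:
  U12={p1,p2} U13={p2,p3} U14={p1,p3,p5} U23={p2,p6,p7} U24={p1,p6,p7} U34={p3,p6,p7}
  U123={p2} U124={p1} U134={p3} U234={p6,p7}
C dims 4,6,4; δ0: rk 3, SNF 1^3; δ1: rk 3, SNF 1^3
Ȟ^0: (4−3)−0=1 ⇒ Z
Ȟ^1: (6−3)−3=0 ⇒ 0
Ȟ^2: (4−0)−3=1 ⇒ Z


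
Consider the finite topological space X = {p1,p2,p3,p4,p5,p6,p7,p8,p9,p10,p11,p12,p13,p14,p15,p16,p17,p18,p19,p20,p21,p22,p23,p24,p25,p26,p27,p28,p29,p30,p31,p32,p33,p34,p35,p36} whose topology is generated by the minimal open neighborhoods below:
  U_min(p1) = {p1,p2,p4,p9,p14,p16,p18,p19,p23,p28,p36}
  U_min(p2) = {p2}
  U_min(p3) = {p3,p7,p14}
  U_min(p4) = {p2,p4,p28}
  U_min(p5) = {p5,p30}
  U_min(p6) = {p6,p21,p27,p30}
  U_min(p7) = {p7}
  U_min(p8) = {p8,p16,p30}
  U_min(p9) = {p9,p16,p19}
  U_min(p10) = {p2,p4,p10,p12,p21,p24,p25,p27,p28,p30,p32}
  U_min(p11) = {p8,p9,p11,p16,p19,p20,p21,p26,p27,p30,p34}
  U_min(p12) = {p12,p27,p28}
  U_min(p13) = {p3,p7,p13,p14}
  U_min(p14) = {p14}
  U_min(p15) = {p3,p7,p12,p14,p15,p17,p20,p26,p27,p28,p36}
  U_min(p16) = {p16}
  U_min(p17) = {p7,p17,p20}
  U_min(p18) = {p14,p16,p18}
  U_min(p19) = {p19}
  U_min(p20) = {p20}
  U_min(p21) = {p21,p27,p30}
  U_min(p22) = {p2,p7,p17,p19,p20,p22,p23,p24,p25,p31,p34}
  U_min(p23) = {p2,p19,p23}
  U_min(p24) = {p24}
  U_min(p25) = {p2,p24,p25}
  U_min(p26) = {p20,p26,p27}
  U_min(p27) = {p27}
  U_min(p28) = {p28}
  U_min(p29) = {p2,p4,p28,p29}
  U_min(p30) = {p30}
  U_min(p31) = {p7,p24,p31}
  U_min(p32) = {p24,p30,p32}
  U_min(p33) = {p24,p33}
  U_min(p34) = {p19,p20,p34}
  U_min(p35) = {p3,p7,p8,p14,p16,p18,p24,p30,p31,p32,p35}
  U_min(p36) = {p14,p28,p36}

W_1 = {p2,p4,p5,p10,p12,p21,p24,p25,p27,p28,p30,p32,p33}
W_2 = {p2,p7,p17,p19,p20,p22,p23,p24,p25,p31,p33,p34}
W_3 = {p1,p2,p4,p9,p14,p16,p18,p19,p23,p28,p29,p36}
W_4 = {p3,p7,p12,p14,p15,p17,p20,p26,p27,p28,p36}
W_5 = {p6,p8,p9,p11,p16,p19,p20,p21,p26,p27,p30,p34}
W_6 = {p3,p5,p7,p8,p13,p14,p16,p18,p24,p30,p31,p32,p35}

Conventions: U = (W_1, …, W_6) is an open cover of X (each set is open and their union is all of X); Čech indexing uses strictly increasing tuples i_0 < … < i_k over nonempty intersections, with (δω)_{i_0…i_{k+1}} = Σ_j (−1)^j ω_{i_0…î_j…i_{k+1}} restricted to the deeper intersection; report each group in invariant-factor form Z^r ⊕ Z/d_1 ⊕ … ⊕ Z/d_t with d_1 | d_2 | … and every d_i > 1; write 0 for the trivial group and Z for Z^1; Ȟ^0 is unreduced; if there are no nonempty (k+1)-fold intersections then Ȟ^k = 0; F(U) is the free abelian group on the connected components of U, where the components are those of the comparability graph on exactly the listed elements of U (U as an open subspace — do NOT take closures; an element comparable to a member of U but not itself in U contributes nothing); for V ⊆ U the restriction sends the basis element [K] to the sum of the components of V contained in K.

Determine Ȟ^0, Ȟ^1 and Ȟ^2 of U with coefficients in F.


Ȟ^0 ≅ Z, Ȟ^1 ≅ 0 and Ȟ^2 ≅ Z/2

nerve simplices:
  W12={p2,p24,p25,p33} W13={p2,p4,p28} W14={p12,p27,p28} W15={p21,p27,p30} W16={p5,p24,p30,p32} W23={p2,p19,p23} W24={p7,p17,p20} W25={p19,p20,p34} W26={p7,p24,p31} W34={p14,p28,p36} W35={p9,p16,p19} W36={p14,p16,p18} W45={p20,p26,p27} W46={p3,p7,p14} W56={p8,p16,p30}
  W123={p2} W126={p24} W134={p28} W145={p27} W156={p30} W235={p19} W245={p20} W246={p7} W346={p14} W356={p16}
components per intersection:
  W1: {p2,p4,p5,p10,p12,p21,p24,p25,p27,p28,p30,p32,p33}
  W2: {p2,p7,p17,p19,p20,p22,p23,p24,p25,p31,p33,p34}
  W3: {p1,p2,p4,p9,p14,p16,p18,p19,p23,p28,p29,p36}
  W4: {p3,p7,p12,p14,p15,p17,p20,p26,p27,p28,p36}
  W5: {p6,p8,p9,p11,p16,p19,p20,p21,p26,p27,p30,p34}
  W6: {p3,p5,p7,p8,p13,p14,p16,p18,p24,p30,p31,p32,p35}
  W12: {p2,p24,p25,p33}
  W13: {p2,p4,p28}
  W14: {p12,p27,p28}
  W15: {p21,p27,p30}
  W16: {p5,p24,p30,p32}
  W23: {p2,p19,p23}
  W24: {p7,p17,p20}
  W25: {p19,p20,p34}
  W26: {p7,p24,p31}
  W34: {p14,p28,p36}
  W35: {p9,p16,p19}
  W36: {p14,p16,p18}
  W45: {p20,p26,p27}
  W46: {p3,p7,p14}
  W56: {p8,p16,p30}
  W123: {p2}
  W126: {p24}
  W134: {p28}
  W145: {p27}
  W156: {p30}
  W235: {p19}
  W245: {p20}
  W246: {p7}
  W346: {p14}
  W356: {p16}
C dims 6,15,10; δ0: rk 5, SNF 1^5; δ1: rk 10, SNF 1^9·2
degree 0: 6−5−0 = 1 → Ȟ^0 ≅ Z
degree 1: 15−10−5 = 0 → Ȟ^1 ≅ 0
degree 2: 10−0−10 = 0 plus torsion [2] → Ȟ^2 ≅ Z/2


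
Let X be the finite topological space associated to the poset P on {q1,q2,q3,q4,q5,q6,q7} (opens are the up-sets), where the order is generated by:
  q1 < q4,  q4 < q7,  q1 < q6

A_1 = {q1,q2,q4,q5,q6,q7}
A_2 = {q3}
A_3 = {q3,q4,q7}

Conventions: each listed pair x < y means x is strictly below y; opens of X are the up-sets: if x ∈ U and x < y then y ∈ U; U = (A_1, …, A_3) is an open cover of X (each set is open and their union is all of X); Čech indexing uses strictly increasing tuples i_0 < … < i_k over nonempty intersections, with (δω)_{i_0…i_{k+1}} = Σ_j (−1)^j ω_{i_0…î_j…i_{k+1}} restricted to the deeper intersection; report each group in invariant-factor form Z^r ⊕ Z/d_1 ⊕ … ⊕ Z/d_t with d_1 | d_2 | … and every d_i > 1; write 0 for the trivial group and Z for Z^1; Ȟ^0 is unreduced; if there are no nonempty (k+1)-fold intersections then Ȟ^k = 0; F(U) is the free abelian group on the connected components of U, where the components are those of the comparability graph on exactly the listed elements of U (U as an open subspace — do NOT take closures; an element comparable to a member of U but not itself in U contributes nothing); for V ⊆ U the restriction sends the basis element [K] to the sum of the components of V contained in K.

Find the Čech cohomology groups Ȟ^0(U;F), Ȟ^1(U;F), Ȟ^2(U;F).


Ȟ^0 = Z^4, Ȟ^1 = 0 and Ȟ^2 = 0

cover nerve:
  A13={q4,q7} A23={q3}
components per intersection:
  A1: {q1,q4,q6,q7} {q2} {q5}
  A2: {q3}
  A3: {q3} {q4,q7}
  A13: {q4,q7}
  A23: {q3}
C dims 6,2; δ0: rk 2, SNF 1^2
Ȟ^0: (6−2)−0=4 ⇒ Z^4
Ȟ^1: (2−0)−2=0 ⇒ 0
Ȟ^2: (0−0)−0=0 ⇒ 0


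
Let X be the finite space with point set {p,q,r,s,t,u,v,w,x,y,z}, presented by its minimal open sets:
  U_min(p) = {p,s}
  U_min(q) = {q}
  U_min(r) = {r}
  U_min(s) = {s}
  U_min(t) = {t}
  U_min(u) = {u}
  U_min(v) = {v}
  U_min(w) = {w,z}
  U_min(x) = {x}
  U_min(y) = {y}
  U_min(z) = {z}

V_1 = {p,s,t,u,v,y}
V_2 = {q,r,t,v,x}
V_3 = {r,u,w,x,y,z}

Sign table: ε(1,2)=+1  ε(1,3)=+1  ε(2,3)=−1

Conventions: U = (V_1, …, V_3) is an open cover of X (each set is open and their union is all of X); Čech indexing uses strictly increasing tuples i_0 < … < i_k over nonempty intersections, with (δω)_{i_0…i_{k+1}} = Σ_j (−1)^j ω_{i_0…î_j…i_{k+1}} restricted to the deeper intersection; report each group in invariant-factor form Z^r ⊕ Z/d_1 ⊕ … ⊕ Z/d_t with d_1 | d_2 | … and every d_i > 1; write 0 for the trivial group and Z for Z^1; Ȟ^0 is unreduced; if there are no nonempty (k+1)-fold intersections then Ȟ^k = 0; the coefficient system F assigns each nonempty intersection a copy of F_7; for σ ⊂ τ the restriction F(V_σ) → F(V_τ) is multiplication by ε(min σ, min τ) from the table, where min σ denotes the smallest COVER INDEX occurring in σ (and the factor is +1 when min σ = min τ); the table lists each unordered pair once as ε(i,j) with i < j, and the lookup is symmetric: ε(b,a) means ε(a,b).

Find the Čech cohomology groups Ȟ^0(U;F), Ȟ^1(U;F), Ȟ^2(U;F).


Ȟ^0 = 0; Ȟ^1 = 0; Ȟ^2 = 0

nonempty overlaps:
  V12={t,v} V13={u,y} V23={r,x}
C dims 3,3; δ0: rk_F7 3
degree 0: 3−3−0 = 0 → Ȟ^0 ≅ 0
degree 1: 3−0−3 = 0 → Ȟ^1 ≅ 0
degree 2: 0−0−0 = 0 → Ȟ^2 ≅ 0


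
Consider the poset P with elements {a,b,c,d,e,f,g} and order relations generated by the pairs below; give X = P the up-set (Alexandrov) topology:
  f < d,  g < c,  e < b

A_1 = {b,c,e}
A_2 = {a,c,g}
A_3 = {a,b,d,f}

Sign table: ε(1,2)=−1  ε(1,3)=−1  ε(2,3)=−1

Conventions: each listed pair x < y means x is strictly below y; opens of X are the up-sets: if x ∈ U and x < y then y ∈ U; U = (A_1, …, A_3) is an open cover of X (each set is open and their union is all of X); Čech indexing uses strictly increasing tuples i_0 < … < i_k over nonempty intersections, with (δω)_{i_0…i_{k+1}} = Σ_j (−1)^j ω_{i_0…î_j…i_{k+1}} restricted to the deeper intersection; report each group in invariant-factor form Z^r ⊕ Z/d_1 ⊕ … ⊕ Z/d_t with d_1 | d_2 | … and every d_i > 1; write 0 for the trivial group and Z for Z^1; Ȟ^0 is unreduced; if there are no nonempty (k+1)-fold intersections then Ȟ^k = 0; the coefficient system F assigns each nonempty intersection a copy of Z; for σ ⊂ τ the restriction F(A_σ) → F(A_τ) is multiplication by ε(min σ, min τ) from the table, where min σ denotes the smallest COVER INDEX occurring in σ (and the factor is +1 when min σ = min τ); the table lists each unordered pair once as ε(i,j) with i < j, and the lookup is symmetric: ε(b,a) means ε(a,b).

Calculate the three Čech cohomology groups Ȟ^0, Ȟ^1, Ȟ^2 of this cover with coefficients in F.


Ȟ^0 = 0, Ȟ^1 = Z/2, Ȟ^2 = 0

nerve simplices:
  A12={c} A13={b} A23={a}
C dims 3,3; δ0: rk 3, SNF 1^2·2
degree 0: 3−3−0 = 0 → Ȟ^0 ≅ 0
degree 1: 3−0−3 = 0 plus torsion [2] → Ȟ^1 ≅ Z/2
degree 2: 0−0−0 = 0 → Ȟ^2 ≅ 0


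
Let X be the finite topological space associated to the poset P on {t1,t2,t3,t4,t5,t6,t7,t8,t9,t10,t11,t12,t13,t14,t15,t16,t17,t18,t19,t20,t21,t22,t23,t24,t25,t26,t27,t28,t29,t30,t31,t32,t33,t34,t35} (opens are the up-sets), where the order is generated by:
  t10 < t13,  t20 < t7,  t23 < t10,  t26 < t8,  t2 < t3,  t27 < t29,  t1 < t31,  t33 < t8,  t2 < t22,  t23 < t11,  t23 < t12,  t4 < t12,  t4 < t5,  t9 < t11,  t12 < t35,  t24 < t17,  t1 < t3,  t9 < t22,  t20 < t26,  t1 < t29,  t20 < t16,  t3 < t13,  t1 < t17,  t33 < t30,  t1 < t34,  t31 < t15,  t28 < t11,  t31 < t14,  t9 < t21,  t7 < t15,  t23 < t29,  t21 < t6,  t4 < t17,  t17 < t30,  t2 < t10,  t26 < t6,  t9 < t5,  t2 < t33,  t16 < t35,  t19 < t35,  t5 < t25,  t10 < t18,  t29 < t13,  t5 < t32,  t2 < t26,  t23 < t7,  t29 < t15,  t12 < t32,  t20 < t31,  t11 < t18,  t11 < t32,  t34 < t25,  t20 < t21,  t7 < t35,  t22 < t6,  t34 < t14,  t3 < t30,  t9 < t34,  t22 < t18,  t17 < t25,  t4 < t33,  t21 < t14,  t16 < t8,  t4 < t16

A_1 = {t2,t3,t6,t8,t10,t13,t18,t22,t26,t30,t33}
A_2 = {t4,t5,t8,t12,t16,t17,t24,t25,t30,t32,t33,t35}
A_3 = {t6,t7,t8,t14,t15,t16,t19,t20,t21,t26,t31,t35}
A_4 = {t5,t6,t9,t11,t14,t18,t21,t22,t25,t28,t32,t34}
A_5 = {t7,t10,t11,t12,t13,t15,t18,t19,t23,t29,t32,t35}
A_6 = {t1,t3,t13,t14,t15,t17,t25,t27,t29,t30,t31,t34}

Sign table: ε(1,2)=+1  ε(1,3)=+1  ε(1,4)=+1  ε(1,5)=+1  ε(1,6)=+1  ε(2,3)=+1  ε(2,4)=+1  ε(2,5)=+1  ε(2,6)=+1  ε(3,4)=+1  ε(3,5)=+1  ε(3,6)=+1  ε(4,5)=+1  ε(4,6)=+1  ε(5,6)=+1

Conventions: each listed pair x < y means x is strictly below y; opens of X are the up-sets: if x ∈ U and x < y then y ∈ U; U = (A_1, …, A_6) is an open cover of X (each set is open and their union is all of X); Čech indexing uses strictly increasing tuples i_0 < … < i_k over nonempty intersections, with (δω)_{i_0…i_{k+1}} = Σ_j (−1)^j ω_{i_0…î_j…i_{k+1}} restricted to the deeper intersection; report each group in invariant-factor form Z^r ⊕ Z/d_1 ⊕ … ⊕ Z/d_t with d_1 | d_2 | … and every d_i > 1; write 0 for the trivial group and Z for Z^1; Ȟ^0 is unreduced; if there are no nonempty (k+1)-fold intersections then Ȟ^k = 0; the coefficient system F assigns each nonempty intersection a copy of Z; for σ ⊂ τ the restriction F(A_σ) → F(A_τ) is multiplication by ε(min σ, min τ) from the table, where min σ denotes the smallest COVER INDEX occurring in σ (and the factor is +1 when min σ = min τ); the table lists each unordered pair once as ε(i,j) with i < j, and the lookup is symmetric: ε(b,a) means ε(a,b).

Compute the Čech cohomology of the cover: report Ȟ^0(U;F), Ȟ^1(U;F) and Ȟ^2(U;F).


Ȟ^0(U;F) ≅ Z; Ȟ^1(U;F) ≅ 0; Ȟ^2(U;F) ≅ Z/2

nerve simplices:
  A12={t8,t30,t33} A13={t6,t8,t26} A14={t6,t18,t22} A15={t10,t13,t18} A16={t3,t13,t30} A23={t8,t16,t35} A24={t5,t25,t32} A25={t12,t32,t35} A26={t17,t25,t30} A34={t6,t14,t21} A35={t7,t15,t19,t35} A36={t14,t15,t31} A45={t11,t18,t32} A46={t14,t25,t34} A56={t13,t15,t29}
  A123={t8} A126={t30} A134={t6} A145={t18} A156={t13} A235={t35} A245={t32} A246={t25} A346={t14} A356={t15}
C dims 6,15,10; δ0: rk 5, SNF 1^5; δ1: rk 10, SNF 1^9·2
degree 0: 6−5−0 = 1 → Ȟ^0 ≅ Z
degree 1: 15−10−5 = 0 → Ȟ^1 ≅ 0
degree 2: 10−0−10 = 0 plus torsion [2] → Ȟ^2 ≅ Z/2


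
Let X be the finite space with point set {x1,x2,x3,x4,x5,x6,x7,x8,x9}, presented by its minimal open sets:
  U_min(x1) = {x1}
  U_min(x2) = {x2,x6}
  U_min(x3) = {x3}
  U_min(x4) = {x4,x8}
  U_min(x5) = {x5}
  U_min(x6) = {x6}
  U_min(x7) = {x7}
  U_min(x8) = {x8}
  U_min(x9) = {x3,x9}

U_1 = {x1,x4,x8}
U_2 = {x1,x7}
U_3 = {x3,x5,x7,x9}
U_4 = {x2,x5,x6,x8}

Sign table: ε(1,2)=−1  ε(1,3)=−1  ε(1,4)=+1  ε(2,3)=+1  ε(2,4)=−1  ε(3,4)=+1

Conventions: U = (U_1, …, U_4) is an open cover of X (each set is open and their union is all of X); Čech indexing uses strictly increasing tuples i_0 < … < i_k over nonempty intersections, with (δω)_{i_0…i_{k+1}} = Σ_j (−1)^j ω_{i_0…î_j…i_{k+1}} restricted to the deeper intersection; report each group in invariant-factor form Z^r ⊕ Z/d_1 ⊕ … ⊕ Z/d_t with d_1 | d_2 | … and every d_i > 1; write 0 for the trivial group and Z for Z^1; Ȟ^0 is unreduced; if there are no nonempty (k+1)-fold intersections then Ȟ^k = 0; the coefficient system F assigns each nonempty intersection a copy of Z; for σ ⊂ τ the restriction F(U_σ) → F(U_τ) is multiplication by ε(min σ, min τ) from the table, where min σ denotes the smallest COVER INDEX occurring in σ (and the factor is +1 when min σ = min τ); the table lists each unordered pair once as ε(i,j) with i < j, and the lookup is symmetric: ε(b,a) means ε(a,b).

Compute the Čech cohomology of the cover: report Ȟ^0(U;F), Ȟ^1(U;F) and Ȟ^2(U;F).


Ȟ^0 ≅ 0; Ȟ^1 ≅ Z/2; Ȟ^2 ≅ 0

intersection data:
  U12={x1} U14={x8} U23={x7} U34={x5}
C dims 4,4; δ0: rk 4, SNF 1^3·2
Ȟ^0 = (4 − 4) − 0 = 0, so Ȟ^0 ≅ 0
Ȟ^1 = (4 − 0) − 4 = 0 plus torsion [2], so Ȟ^1 ≅ Z/2
Ȟ^2 = (0 − 0) − 0 = 0, so Ȟ^2 ≅ 0


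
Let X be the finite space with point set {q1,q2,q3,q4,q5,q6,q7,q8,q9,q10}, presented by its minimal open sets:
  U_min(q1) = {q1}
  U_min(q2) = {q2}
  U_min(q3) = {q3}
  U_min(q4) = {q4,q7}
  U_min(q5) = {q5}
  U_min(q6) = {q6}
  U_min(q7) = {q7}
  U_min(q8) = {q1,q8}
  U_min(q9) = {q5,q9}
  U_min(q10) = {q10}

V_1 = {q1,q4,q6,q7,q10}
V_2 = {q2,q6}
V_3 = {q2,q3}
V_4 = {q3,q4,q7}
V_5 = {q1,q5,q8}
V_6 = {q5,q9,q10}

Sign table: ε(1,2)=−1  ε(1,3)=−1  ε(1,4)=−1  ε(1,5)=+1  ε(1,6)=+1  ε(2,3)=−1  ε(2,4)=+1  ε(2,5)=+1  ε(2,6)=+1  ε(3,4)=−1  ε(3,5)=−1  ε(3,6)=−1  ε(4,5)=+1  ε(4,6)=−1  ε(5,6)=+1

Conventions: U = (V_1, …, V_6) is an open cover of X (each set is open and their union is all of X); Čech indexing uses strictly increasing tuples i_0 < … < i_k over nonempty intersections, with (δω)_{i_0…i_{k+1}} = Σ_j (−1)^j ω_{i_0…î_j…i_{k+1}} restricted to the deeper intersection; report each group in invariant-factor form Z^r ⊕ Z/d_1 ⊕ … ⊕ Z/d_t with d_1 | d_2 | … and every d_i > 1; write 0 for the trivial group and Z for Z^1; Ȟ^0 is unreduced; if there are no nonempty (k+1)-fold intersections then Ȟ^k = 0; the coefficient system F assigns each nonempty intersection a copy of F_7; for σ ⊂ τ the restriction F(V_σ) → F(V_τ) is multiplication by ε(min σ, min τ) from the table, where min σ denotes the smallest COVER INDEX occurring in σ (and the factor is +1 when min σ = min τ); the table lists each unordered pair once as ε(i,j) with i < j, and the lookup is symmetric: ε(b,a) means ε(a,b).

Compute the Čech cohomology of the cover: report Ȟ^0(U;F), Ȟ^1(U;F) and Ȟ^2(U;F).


intersection data:
  V12={q6} V14={q4,q7} V15={q1} V16={q10} V23={q2} V34={q3} V56={q5}
C dims 6,7; δ0: rk_F7 5
Ȟ^0 = (6 − 5) − 0 = 1, so Ȟ^0 ≅ Z/7
Ȟ^1 = (7 − 0) − 5 = 2, so Ȟ^1 ≅ Z/7 ⊕ Z/7
Ȟ^2 = (0 − 0) − 0 = 0, so Ȟ^2 ≅ 0

Ȟ^0 = Z/7,  Ȟ^1 = Z/7 ⊕ Z/7,  Ȟ^2 = 0


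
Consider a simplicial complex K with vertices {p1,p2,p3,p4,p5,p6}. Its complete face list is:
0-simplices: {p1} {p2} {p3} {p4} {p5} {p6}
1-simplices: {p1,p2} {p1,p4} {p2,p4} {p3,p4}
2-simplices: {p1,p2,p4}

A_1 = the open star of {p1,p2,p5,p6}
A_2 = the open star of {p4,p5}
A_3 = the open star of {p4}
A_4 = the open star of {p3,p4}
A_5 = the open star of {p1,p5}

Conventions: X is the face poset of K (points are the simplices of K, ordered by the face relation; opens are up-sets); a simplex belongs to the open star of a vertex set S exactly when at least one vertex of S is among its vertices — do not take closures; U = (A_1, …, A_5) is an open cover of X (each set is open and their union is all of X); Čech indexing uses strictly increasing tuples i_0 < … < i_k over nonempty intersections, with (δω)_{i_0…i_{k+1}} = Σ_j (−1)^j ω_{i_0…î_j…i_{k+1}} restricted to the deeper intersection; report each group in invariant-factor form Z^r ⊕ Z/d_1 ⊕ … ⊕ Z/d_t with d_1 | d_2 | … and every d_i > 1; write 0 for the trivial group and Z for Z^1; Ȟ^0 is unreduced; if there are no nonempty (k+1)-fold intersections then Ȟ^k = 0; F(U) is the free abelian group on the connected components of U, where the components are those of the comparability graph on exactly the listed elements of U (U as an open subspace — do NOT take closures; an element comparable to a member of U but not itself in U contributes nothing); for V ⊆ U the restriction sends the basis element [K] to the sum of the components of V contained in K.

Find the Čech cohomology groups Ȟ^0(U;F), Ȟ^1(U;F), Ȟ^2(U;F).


nonempty overlaps:
  A1={{p1},{p2},{p5},{p6},{p1,p2},{p1,p4},{p2,p4},{p1,p2,p4}} A2={{p4},{p5},{p1,p4},{p2,p4},{p3,p4},{p1,p2,p4}} A3={{p4},{p1,p4},{p2,p4},{p3,p4},{p1,p2,p4}} A4={{p3},{p4},{p1,p4},{p2,p4},{p3,p4},{p1,p2,p4}} A5={{p1},{p5},{p1,p2},{p1,p4},{p1,p2,p4}}
  A12={{p5},{p1,p4},{p2,p4},{p1,p2,p4}} A13={{p1,p4},{p2,p4},{p1,p2,p4}} A14={{p1,p4},{p2,p4},{p1,p2,p4}} A15={{p1},{p5},{p1,p2},{p1,p4},{p1,p2,p4}} A23={{p4},{p1,p4},{p2,p4},{p3,p4},{p1,p2,p4}} A24={{p4},{p1,p4},{p2,p4},{p3,p4},{p1,p2,p4}} A25={{p5},{p1,p4},{p1,p2,p4}} A34={{p4},{p1,p4},{p2,p4},{p3,p4},{p1,p2,p4}} A35={{p1,p4},{p1,p2,p4}} A45={{p1,p4},{p1,p2,p4}}
  A123={{p1,p4},{p2,p4},{p1,p2,p4}} A124={{p1,p4},{p2,p4},{p1,p2,p4}} A125={{p5},{p1,p4},{p1,p2,p4}} A134={{p1,p4},{p2,p4},{p1,p2,p4}} A135={{p1,p4},{p1,p2,p4}} A145={{p1,p4},{p1,p2,p4}} A234={{p4},{p1,p4},{p2,p4},{p3,p4},{p1,p2,p4}} A235={{p1,p4},{p1,p2,p4}} A245={{p1,p4},{p1,p2,p4}} A345={{p1,p4},{p1,p2,p4}}
  A1234={{p1,p4},{p2,p4},{p1,p2,p4}} A1235={{p1,p4},{p1,p2,p4}} A1245={{p1,p4},{p1,p2,p4}} A1345={{p1,p4},{p1,p2,p4}} A2345={{p1,p4},{p1,p2,p4}}
  A12345={{p1,p4},{p1,p2,p4}}
components per intersection:
  A1: {{p1},{p2},{p1,p2},{p1,p4},{p2,p4},{p1,p2,p4}} {{p5}} {{p6}}
  A2: {{p4},{p1,p4},{p2,p4},{p3,p4},{p1,p2,p4}} {{p5}}
  A3: {{p4},{p1,p4},{p2,p4},{p3,p4},{p1,p2,p4}}
  A4: {{p3},{p4},{p1,p4},{p2,p4},{p3,p4},{p1,p2,p4}}
  A5: {{p1},{p1,p2},{p1,p4},{p1,p2,p4}} {{p5}}
  A12: {{p5}} {{p1,p4},{p2,p4},{p1,p2,p4}}
  A13: {{p1,p4},{p2,p4},{p1,p2,p4}}
  A14: {{p1,p4},{p2,p4},{p1,p2,p4}}
  A15: {{p1},{p1,p2},{p1,p4},{p1,p2,p4}} {{p5}}
  A23: {{p4},{p1,p4},{p2,p4},{p3,p4},{p1,p2,p4}}
  A24: {{p4},{p1,p4},{p2,p4},{p3,p4},{p1,p2,p4}}
  A25: {{p5}} {{p1,p4},{p1,p2,p4}}
  A34: {{p4},{p1,p4},{p2,p4},{p3,p4},{p1,p2,p4}}
  A35: {{p1,p4},{p1,p2,p4}}
  A45: {{p1,p4},{p1,p2,p4}}
  A123: {{p1,p4},{p2,p4},{p1,p2,p4}}
  A124: {{p1,p4},{p2,p4},{p1,p2,p4}}
  A125: {{p5}} {{p1,p4},{p1,p2,p4}}
  A134: {{p1,p4},{p2,p4},{p1,p2,p4}}
  A135: {{p1,p4},{p1,p2,p4}}
  A145: {{p1,p4},{p1,p2,p4}}
  A234: {{p4},{p1,p4},{p2,p4},{p3,p4},{p1,p2,p4}}
  A235: {{p1,p4},{p1,p2,p4}}
  A245: {{p1,p4},{p1,p2,p4}}
  A345: {{p1,p4},{p1,p2,p4}}
  A1234: {{p1,p4},{p2,p4},{p1,p2,p4}}
  A1235: {{p1,p4},{p1,p2,p4}}
  A1245: {{p1,p4},{p1,p2,p4}}
  A1345: {{p1,p4},{p1,p2,p4}}
  A2345: {{p1,p4},{p1,p2,p4}}
  A12345: {{p1,p4},{p1,p2,p4}}
C dims 9,13,11,5; δ0: rk 6, SNF 1^6; δ1: rk 7, SNF 1^7; δ2: rk 4, SNF 1^4
degree 0: 9−6−0 = 3 → Ȟ^0 ≅ Z^3
degree 1: 13−7−6 = 0 → Ȟ^1 ≅ 0
degree 2: 11−4−7 = 0 → Ȟ^2 ≅ 0

Ȟ^0 ≅ Z^3, Ȟ^1 ≅ 0 and Ȟ^2 ≅ 0


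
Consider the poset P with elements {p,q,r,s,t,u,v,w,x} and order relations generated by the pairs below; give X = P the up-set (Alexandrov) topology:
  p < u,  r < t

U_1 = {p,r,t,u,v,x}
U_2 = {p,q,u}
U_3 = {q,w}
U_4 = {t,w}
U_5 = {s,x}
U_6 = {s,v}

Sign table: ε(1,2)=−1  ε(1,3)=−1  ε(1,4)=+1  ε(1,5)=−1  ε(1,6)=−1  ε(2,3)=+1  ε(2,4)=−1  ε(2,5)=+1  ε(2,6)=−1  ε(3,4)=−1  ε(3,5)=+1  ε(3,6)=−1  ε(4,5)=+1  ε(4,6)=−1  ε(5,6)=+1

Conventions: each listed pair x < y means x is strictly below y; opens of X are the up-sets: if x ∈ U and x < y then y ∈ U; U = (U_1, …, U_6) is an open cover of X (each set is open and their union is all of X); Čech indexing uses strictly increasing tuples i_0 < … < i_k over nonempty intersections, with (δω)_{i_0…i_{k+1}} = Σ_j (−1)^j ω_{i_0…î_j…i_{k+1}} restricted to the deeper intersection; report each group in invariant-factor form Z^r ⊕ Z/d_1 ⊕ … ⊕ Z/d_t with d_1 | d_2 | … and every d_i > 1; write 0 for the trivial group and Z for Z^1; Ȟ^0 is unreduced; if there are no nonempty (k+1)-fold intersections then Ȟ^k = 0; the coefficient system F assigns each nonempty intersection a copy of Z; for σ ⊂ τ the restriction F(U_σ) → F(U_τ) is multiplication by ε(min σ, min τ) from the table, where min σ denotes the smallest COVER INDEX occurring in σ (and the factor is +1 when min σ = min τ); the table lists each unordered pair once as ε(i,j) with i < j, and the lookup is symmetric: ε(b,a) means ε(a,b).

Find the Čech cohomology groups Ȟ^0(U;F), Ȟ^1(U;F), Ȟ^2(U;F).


Ȟ^0 ≅ Z, Ȟ^1 ≅ Z^2, Ȟ^2 ≅ 0

nerve of the cover:
  U12={p,u} U14={t} U15={x} U16={v} U23={q} U34={w} U56={s}
C dims 6,7; δ0: rk 5, SNF 1^5
Ȟ^0 = (6 − 5) − 0 = 1, so Ȟ^0 ≅ Z
Ȟ^1 = (7 − 0) − 5 = 2, so Ȟ^1 ≅ Z^2
Ȟ^2 = (0 − 0) − 0 = 0, so Ȟ^2 ≅ 0


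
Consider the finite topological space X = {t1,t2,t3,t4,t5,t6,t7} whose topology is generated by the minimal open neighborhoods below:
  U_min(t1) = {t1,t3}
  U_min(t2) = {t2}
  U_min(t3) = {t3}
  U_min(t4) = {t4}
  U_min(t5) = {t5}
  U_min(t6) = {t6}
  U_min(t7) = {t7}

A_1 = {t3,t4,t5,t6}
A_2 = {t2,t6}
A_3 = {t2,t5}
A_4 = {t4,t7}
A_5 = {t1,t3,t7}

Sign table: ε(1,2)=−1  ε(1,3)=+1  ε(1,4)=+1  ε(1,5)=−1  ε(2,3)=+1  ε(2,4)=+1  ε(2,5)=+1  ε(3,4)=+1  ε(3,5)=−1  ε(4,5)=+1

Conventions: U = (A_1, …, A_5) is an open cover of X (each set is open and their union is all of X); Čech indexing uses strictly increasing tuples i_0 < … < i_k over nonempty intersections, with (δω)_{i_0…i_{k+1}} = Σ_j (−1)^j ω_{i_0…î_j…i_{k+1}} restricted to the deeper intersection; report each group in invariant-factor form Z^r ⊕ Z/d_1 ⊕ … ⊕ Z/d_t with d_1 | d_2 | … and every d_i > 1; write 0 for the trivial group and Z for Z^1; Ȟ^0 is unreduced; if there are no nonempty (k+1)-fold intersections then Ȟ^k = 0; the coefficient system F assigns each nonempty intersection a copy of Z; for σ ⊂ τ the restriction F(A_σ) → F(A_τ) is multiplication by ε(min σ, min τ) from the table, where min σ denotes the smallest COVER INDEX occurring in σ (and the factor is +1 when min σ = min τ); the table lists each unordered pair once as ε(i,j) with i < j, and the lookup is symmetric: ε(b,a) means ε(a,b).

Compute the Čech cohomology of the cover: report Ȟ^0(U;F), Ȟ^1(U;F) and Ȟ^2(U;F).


Ȟ^0(U;F) ≅ 0, Ȟ^1(U;F) ≅ Z ⊕ Z/2 and Ȟ^2(U;F) ≅ 0

cover nerve:
  A12={t6} A13={t5} A14={t4} A15={t3} A23={t2} A45={t7}
C dims 5,6; δ0: rk 5, SNF 1^4·2
Ȟ^0: (5−5)−0=0 ⇒ 0
Ȟ^1: (6−0)−5=1 plus torsion [2] ⇒ Z ⊕ Z/2
Ȟ^2: (0−0)−0=0 ⇒ 0


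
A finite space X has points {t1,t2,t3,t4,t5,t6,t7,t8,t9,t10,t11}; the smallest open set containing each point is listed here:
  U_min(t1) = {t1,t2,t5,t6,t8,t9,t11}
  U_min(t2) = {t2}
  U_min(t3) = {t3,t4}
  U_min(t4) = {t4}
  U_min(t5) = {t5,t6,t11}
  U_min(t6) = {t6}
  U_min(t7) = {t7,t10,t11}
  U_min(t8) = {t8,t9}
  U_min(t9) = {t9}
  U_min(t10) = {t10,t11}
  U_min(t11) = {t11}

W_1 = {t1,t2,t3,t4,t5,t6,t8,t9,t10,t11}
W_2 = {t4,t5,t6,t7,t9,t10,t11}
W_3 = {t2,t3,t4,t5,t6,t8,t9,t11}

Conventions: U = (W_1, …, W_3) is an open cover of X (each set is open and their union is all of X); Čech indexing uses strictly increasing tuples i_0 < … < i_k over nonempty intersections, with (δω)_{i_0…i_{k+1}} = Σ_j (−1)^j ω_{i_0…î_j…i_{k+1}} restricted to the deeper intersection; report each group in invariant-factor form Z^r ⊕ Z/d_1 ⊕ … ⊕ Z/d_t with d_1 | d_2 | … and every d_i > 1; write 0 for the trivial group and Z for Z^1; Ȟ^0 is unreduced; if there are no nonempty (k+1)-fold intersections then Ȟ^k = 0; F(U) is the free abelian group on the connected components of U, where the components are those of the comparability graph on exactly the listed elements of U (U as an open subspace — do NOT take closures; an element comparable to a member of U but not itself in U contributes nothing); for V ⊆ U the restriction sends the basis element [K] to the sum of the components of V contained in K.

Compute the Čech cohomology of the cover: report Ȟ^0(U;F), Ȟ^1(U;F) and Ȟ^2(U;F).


Ȟ^0 = Z^2; Ȟ^1 = 0; Ȟ^2 = 0

nonempty overlaps:
  W12={t4,t5,t6,t9,t10,t11} W13={t2,t3,t4,t5,t6,t8,t9,t11} W23={t4,t5,t6,t9,t11}
  W123={t4,t5,t6,t9,t11}
components per intersection:
  W1: {t1,t2,t5,t6,t8,t9,t10,t11} {t3,t4}
  W2: {t4} {t5,t6,t7,t10,t11} {t9}
  W3: {t2} {t3,t4} {t5,t6,t11} {t8,t9}
  W12: {t4} {t5,t6,t10,t11} {t9}
  W13: {t2} {t3,t4} {t5,t6,t11} {t8,t9}
  W23: {t4} {t5,t6,t11} {t9}
  W123: {t4} {t5,t6,t11} {t9}
C dims 9,10,3; δ0: rk 7, SNF 1^7; δ1: rk 3, SNF 1^3
degree 0: 9−7−0 = 2 → Ȟ^0 ≅ Z^2
degree 1: 10−3−7 = 0 → Ȟ^1 ≅ 0
degree 2: 3−0−3 = 0 → Ȟ^2 ≅ 0


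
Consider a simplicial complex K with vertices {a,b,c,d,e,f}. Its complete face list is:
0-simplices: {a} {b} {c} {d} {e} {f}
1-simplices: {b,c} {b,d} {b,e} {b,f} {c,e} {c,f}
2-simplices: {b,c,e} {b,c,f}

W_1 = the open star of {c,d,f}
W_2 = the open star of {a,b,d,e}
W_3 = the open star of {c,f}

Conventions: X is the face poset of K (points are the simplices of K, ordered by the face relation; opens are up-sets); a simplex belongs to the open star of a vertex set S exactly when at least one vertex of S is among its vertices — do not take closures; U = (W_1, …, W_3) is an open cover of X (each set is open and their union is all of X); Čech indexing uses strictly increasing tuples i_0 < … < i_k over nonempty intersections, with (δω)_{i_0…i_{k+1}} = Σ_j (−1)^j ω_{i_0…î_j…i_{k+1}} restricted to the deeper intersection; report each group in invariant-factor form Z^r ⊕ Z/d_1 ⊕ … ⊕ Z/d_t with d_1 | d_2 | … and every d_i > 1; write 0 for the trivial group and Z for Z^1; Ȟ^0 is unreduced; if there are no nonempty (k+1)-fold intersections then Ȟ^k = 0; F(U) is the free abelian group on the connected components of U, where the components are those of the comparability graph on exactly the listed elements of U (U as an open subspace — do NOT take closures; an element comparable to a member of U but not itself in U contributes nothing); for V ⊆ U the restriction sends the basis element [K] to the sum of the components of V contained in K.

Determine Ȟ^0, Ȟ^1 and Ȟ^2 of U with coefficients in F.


intersection data:
  W1={{c},{d},{f},{b,c},{b,d},{b,f},{c,e},{c,f},{b,c,e},{b,c,f}} W2={{a},{b},{d},{e},{b,c},{b,d},{b,e},{b,f},{c,e},{b,c,e},{b,c,f}} W3={{c},{f},{b,c},{b,f},{c,e},{c,f},{b,c,e},{b,c,f}}
  W12={{d},{b,c},{b,d},{b,f},{c,e},{b,c,e},{b,c,f}} W13={{c},{f},{b,c},{b,f},{c,e},{c,f},{b,c,e},{b,c,f}} W23={{b,c},{b,f},{c,e},{b,c,e},{b,c,f}}
  W123={{b,c},{b,f},{c,e},{b,c,e},{b,c,f}}
components per intersection:
  W1: {{c},{f},{b,c},{b,f},{c,e},{c,f},{b,c,e},{b,c,f}} {{d},{b,d}}
  W2: {{a}} {{b},{d},{e},{b,c},{b,d},{b,e},{b,f},{c,e},{b,c,e},{b,c,f}}
  W3: {{c},{f},{b,c},{b,f},{c,e},{c,f},{b,c,e},{b,c,f}}
  W12: {{d},{b,d}} {{b,c},{b,f},{c,e},{b,c,e},{b,c,f}}
  W13: {{c},{f},{b,c},{b,f},{c,e},{c,f},{b,c,e},{b,c,f}}
  W23: {{b,c},{b,f},{c,e},{b,c,e},{b,c,f}}
  W123: {{b,c},{b,f},{c,e},{b,c,e},{b,c,f}}
C dims 5,4,1; δ0: rk 3, SNF 1^3; δ1: rk 1, SNF 1^1
Ȟ^0 = (5 − 3) − 0 = 2, so Ȟ^0 ≅ Z^2
Ȟ^1 = (4 − 1) − 3 = 0, so Ȟ^1 ≅ 0
Ȟ^2 = (1 − 0) − 1 = 0, so Ȟ^2 ≅ 0

Ȟ^0 ≅ Z^2, Ȟ^1 ≅ 0 and Ȟ^2 ≅ 0


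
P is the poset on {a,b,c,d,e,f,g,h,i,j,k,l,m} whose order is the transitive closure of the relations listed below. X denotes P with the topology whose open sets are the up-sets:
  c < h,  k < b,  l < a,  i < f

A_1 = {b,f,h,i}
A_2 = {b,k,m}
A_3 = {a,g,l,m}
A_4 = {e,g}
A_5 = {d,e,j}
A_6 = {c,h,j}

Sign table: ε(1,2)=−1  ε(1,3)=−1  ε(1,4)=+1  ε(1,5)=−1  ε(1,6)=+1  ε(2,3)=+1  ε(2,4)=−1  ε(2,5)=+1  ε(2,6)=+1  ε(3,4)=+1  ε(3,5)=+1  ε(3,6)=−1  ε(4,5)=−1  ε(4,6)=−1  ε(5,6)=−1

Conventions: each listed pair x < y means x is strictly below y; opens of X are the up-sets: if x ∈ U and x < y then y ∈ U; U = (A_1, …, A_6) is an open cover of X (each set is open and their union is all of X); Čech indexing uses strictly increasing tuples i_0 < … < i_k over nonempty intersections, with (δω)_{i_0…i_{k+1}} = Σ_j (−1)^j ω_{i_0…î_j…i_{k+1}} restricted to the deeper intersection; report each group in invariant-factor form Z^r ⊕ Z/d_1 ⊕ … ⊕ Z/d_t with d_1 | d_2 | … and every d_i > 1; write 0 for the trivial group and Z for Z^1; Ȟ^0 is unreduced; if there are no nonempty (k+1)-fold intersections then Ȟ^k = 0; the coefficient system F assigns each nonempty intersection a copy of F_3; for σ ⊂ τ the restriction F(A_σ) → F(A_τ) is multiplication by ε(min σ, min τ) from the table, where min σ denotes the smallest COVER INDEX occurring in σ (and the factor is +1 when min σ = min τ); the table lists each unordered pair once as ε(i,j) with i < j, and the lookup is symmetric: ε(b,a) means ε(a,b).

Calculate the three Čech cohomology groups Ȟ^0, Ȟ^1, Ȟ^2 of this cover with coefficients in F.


nerve of the cover:
  A12={b} A16={h} A23={m} A34={g} A45={e} A56={j}
C dims 6,6; δ0: rk_F3 6
Ȟ^0 = (6 − 6) − 0 = 0, so Ȟ^0 ≅ 0
Ȟ^1 = (6 − 0) − 6 = 0, so Ȟ^1 ≅ 0
Ȟ^2 = (0 − 0) − 0 = 0, so Ȟ^2 ≅ 0

Ȟ^0 = 0; Ȟ^1 = 0; Ȟ^2 = 0


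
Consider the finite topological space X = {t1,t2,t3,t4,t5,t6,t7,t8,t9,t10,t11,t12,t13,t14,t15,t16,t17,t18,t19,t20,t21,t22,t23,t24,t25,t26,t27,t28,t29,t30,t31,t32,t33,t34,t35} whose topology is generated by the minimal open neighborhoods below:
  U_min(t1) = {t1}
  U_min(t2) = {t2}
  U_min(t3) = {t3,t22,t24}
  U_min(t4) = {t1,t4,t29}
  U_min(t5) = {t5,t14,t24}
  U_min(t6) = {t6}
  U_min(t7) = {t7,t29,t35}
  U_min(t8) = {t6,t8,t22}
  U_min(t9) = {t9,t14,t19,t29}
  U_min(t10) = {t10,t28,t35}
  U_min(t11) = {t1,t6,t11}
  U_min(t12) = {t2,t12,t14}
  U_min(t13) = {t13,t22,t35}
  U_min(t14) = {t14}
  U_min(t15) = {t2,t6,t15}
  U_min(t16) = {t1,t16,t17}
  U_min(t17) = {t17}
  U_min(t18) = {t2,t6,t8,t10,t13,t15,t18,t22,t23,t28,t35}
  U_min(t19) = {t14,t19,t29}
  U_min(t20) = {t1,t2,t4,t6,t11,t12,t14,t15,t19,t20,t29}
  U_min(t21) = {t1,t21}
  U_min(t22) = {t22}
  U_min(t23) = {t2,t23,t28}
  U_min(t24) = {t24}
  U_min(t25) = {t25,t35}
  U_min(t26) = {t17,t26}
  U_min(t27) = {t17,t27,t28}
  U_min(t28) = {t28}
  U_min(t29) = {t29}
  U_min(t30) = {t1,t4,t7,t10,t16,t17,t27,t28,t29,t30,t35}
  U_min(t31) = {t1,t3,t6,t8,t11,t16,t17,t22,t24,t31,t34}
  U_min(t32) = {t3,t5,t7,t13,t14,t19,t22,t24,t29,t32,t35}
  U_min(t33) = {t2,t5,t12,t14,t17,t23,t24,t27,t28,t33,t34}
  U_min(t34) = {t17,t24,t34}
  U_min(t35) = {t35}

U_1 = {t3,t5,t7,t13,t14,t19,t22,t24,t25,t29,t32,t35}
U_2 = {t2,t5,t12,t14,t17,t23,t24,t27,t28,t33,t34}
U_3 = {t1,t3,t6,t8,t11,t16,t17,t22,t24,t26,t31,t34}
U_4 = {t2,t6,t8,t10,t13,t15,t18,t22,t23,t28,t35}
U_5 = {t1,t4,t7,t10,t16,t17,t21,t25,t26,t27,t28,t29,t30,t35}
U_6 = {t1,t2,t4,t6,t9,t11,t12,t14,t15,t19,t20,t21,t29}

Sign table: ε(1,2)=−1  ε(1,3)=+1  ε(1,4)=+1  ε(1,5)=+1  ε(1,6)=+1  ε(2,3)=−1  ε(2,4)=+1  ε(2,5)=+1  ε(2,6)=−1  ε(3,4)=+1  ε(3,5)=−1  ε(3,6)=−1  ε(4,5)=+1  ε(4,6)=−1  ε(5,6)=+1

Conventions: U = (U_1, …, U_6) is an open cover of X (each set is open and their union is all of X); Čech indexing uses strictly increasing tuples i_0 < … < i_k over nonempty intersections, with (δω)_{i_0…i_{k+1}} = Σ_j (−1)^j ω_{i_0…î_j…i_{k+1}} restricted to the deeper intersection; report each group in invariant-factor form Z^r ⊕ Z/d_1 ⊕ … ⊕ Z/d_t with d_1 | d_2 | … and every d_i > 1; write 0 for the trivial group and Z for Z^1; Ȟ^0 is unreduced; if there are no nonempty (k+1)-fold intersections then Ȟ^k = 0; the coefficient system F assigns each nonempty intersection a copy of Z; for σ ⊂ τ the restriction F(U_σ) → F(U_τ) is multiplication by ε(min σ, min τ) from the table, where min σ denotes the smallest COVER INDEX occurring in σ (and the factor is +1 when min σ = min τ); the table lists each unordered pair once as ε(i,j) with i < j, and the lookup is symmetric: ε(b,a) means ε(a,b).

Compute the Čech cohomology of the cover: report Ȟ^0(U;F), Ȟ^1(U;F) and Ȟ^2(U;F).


Ȟ^0 ≅ 0, Ȟ^1 ≅ Z/2, Ȟ^2 ≅ Z

nerve of the cover:
  U12={t5,t14,t24} U13={t3,t22,t24} U14={t13,t22,t35} U15={t7,t25,t29,t35} U16={t14,t19,t29} U23={t17,t24,t34} U24={t2,t23,t28} U25={t17,t27,t28} U26={t2,t12,t14} U34={t6,t8,t22} U35={t1,t16,t17,t26} U36={t1,t6,t11} U45={t10,t28,t35} U46={t2,t6,t15} U56={t1,t4,t21,t29}
  U123={t24} U126={t14} U134={t22} U145={t35} U156={t29} U235={t17} U245={t28} U246={t2} U346={t6} U356={t1}
C dims 6,15,10; δ0: rk 6, SNF 1^5·2; δ1: rk 9, SNF 1^9
Ȟ^0 = (6 − 6) − 0 = 0, so Ȟ^0 ≅ 0
Ȟ^1 = (15 − 9) − 6 = 0 plus torsion [2], so Ȟ^1 ≅ Z/2
Ȟ^2 = (10 − 0) − 9 = 1, so Ȟ^2 ≅ Z


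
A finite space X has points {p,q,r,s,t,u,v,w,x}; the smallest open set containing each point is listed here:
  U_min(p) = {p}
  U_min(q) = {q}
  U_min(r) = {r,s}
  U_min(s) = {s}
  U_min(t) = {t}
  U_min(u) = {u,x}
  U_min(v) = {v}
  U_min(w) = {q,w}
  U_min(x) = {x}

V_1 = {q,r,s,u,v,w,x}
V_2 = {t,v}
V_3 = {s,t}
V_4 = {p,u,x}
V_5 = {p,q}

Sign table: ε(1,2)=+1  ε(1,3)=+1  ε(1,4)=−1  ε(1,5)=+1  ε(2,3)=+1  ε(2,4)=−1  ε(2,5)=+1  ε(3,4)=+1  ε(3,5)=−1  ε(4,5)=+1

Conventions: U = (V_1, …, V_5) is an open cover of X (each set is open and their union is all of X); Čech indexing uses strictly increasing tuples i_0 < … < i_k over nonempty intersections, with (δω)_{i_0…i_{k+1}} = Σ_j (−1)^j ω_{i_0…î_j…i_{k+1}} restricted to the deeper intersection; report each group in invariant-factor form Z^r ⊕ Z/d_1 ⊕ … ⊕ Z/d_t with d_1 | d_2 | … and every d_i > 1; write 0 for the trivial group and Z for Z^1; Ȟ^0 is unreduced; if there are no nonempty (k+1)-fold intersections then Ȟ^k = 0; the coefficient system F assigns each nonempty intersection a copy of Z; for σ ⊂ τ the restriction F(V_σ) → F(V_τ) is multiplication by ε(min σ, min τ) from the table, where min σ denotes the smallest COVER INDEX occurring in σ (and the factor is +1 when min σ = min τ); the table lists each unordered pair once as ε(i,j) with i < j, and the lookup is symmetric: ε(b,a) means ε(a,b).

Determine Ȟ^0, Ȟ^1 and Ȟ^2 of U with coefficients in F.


nerve of the cover:
  V12={v} V13={s} V14={u,x} V15={q} V23={t} V45={p}
C dims 5,6; δ0: rk 5, SNF 1^4·2
Ȟ^0 = (5 − 5) − 0 = 0, so Ȟ^0 ≅ 0
Ȟ^1 = (6 − 0) − 5 = 1 plus torsion [2], so Ȟ^1 ≅ Z ⊕ Z/2
Ȟ^2 = (0 − 0) − 0 = 0, so Ȟ^2 ≅ 0

Ȟ^0 ≅ 0; Ȟ^1 ≅ Z ⊕ Z/2; Ȟ^2 ≅ 0
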